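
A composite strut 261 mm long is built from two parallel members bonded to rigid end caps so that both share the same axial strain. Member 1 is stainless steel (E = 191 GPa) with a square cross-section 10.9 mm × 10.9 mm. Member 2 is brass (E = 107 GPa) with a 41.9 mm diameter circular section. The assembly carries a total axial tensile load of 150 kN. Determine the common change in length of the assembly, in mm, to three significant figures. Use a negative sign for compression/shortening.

0.230 mm

A_1 = 118.8 mm².
A_2 = 1379 mm².
Equal strain + equilibrium ⇒ each member carries load in proportion to AE: A₁E₁ = 22690000 N, A₂E₂ = 147500000 N, ΣAE = 170200000 N.
δ = PL/ΣAE = 150000·261/170200000 = 0.23 mm.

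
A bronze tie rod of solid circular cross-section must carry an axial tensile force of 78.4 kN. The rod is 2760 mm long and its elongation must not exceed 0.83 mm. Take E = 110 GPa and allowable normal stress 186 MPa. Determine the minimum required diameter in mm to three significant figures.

54.9 mm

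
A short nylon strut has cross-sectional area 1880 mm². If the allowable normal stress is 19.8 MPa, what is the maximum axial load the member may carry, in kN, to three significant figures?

P_max = σ_allow · A = 19.8 · 1880 = 37220 N = 37.22 kN.

37.2 kN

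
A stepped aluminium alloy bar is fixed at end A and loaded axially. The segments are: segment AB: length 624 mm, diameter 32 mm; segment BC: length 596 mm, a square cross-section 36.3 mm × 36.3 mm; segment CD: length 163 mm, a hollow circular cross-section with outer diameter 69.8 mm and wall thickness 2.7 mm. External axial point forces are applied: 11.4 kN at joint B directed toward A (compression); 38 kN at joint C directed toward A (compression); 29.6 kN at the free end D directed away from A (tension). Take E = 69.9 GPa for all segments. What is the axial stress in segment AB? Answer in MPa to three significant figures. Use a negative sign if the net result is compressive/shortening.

-24.6 MPa

Internal axial forces (sectioning from the free end, tension +): N_CD = 29.6 kN, N_BC = -8.4 kN, N_AB = -19.8 kN.
A_AB = 804.2 mm².
σ_AB = N_AB/A_AB = -19800/804.2 = -24.62 MPa.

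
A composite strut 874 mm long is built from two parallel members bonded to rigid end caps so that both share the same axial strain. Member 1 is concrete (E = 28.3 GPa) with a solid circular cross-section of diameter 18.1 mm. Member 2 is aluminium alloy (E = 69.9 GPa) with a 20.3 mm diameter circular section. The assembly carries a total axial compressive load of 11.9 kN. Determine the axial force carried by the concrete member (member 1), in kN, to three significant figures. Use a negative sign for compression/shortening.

-2.90 kN

A_1 = 257.3 mm².
A_2 = 323.7 mm².
Equal strain + equilibrium ⇒ each member carries load in proportion to AE: A₁E₁ = 7282000 N, A₂E₂ = 22620000 N, ΣAE = 29910000 N.
F₁ = P·A₁E₁/ΣAE = -11900·7282000/29910000 = -2898 N.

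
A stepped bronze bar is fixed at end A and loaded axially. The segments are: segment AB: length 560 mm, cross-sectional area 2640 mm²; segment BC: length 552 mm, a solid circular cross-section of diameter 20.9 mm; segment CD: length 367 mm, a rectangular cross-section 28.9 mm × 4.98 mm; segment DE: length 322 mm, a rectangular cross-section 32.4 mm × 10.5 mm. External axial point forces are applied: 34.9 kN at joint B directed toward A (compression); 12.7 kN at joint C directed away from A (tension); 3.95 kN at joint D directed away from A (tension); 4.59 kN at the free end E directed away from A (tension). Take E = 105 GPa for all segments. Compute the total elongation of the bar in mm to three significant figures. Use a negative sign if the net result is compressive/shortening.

Internal axial forces (sectioning from the free end, tension +): N_DE = 4.59 kN, N_CD = 8.54 kN, N_BC = 21.24 kN, N_AB = -13.66 kN.
A_BC = 343.1 mm².
A_CD = 143.9 mm².
A_DE = 340.2 mm².
δ_AB = -13660·560/(2640·105000) = -0.0276 mm
δ_BC = 21240·552/(343.1·105000) = 0.3255 mm
δ_CD = 8540·367/(143.9·105000) = 0.2074 mm
δ_DE = 4590·322/(340.2·105000) = 0.04138 mm
δ = Σδ_i = 0.5467 mm.

0.547 mm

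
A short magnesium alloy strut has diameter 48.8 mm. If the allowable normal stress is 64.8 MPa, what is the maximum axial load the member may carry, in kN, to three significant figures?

121 kN

A = 1870 mm².
P_max = σ_allow · A = 64.8 · 1870 = 121200 N = 121.2 kN.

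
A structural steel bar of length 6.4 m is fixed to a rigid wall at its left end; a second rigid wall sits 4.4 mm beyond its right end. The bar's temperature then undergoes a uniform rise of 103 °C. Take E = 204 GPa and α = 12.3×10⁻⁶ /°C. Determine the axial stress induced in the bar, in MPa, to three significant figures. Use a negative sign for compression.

Free thermal expansion αLΔT = 12.3e-6 · 6400 · 103 = 8.108 mm.
The walls engage after the gap closes; constrained expansion = 8.108 − 4.4 = 3.708 mm.
The walls impose strain ε = −(3.708)/6400 = -5.7940e-04; σ = Eε = 204000 · -5.7940e-04 = -118.2 MPa.

-118 MPa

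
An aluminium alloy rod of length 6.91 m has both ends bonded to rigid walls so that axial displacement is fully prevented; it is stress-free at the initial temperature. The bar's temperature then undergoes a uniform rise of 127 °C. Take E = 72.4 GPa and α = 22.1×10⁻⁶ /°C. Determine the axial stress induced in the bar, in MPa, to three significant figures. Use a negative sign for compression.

Free thermal expansion αLΔT = 22.1e-6 · 6910 · 127 = 19.39 mm.
The walls impose strain ε = −(19.39)/6910 = -2.8067e-03; σ = Eε = 72400 · -2.8067e-03 = -203.2 MPa.

-203 MPa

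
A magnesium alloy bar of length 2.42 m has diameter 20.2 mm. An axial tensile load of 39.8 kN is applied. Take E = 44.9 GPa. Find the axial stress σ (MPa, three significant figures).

A = 320.5 mm².
σ = N/A = 39800/320.5 = 124.2 MPa.

124 MPa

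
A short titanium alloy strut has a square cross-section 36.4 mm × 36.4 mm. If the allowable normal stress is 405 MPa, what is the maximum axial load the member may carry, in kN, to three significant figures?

A = 1325 mm².
P_max = σ_allow · A = 405 · 1325 = 536600 N = 536.6 kN.

537 kN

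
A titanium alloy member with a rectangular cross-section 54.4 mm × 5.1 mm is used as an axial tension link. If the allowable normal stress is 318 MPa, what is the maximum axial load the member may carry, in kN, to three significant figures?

88.2 kN

A = 277.4 mm².
P_max = σ_allow · A = 318 · 277.4 = 88230 N = 88.23 kN.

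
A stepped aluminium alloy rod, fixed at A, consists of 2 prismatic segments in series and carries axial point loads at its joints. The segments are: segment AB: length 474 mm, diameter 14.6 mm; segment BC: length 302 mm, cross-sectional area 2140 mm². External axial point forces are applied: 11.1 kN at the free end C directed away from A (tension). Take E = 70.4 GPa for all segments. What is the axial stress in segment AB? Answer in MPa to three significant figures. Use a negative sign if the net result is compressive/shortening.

66.3 MPa

Internal axial forces (sectioning from the free end, tension +): N_BC = 11.1 kN, N_AB = 11.1 kN.
A_AB = 167.4 mm².
σ_AB = N_AB/A_AB = 11100/167.4 = 66.3 MPa.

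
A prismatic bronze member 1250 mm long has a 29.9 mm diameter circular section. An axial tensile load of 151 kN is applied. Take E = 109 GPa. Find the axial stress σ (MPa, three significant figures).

A = 702.2 mm².
σ = N/A = 151000/702.2 = 215.1 MPa.

215 MPa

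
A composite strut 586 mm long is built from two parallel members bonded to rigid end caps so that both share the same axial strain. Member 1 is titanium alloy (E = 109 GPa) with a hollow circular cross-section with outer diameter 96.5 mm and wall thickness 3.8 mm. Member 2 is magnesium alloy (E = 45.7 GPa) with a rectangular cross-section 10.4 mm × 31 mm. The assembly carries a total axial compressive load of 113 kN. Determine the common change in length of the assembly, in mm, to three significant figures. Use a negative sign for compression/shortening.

-0.489 mm

A_1 = 1107 mm².
A_2 = 322.4 mm².
Equal strain + equilibrium ⇒ each member carries load in proportion to AE: A₁E₁ = 120600000 N, A₂E₂ = 14730000 N, ΣAE = 135400000 N.
δ = PL/ΣAE = -113000·586/135400000 = -0.4892 mm.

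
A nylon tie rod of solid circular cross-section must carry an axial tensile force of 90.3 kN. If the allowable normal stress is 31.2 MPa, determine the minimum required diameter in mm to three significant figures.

60.7 mm

Required area A ≥ P/σ_allow = 90300/31.2 = 2894 mm².
For a solid circular section, d ≥ √(4A/π) = 60.7 mm.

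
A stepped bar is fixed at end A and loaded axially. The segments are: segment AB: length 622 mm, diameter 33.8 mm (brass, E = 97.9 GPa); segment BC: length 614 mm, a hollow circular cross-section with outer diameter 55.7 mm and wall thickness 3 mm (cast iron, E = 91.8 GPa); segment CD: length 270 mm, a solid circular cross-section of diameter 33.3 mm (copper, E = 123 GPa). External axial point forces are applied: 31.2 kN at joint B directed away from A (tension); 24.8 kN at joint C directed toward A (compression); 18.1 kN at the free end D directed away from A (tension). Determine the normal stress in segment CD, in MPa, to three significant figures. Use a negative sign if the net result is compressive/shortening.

20.8 MPa

Internal axial forces (sectioning from the free end, tension +): N_CD = 18.1 kN, N_BC = -6.7 kN, N_AB = 24.5 kN.
A_CD = 870.9 mm².
σ_CD = N_CD/A_CD = 18100/870.9 = 20.78 MPa.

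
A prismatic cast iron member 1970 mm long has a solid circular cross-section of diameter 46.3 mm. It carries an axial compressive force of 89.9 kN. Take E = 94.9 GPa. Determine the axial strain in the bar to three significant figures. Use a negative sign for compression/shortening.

A = 1684 mm².
σ = N/A = -53.4 MPa; ε = σ/E = -53.4/94900 = -5.627e-04.

-5.63e-04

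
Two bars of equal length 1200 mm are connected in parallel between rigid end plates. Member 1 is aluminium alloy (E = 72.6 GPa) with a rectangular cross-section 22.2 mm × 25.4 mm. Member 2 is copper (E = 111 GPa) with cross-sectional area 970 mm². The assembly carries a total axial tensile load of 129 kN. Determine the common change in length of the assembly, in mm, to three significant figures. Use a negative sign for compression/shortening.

1.04 mm

A_1 = 563.9 mm².
Equal strain + equilibrium ⇒ each member carries load in proportion to AE: A₁E₁ = 40940000 N, A₂E₂ = 107700000 N, ΣAE = 148600000 N.
δ = PL/ΣAE = 129000·1200/148600000 = 1.042 mm.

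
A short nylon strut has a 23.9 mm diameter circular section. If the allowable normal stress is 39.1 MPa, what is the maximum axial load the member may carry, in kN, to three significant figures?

17.5 kN

A = 448.6 mm².
P_max = σ_allow · A = 39.1 · 448.6 = 17540 N = 17.54 kN.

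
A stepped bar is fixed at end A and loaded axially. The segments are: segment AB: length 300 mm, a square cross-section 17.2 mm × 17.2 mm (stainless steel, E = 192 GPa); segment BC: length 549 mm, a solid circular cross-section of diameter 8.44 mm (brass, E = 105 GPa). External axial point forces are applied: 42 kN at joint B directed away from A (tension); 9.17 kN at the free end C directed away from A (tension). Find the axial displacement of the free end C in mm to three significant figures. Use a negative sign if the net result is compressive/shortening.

Internal axial forces (sectioning from the free end, tension +): N_BC = 9.17 kN, N_AB = 51.17 kN.
A_AB = 295.8 mm².
A_BC = 55.95 mm².
δ_AB = 51170·300/(295.8·192000) = 0.2703 mm
δ_BC = 9170·549/(55.95·105000) = 0.857 mm
δ = Σδ_i = 1.127 mm.

1.13 mm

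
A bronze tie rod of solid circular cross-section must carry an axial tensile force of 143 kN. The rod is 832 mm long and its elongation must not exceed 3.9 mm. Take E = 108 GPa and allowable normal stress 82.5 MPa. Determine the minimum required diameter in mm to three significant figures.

47.0 mm

Required area A ≥ P/σ_allow = 143000/82.5 = 1733 mm².
For a solid circular section, d ≥ √(4A/π) = 46.98 mm.
Elongation limit: A ≥ PL/(Eδ_allow) = 143000·832/(108000·3.9) = 282.5 mm² ⇒ d ≥ 18.96 mm.
The stress limit governs.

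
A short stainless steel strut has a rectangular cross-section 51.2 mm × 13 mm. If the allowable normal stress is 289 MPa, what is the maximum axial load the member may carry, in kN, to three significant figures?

192 kN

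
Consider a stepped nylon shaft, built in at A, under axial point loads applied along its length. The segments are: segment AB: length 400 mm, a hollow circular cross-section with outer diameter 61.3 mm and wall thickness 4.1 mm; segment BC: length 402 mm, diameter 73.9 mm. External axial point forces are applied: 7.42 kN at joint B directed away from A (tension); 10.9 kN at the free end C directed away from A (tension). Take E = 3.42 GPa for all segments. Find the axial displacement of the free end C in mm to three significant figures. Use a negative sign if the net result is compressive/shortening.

Internal axial forces (sectioning from the free end, tension +): N_BC = 10.9 kN, N_AB = 18.32 kN.
A_AB = 736.8 mm².
A_BC = 4289 mm².
δ_AB = 18320·400/(736.8·3420) = 2.908 mm
δ_BC = 10900·402/(4289·3420) = 0.2987 mm
δ = Σδ_i = 3.207 mm.

3.21 mm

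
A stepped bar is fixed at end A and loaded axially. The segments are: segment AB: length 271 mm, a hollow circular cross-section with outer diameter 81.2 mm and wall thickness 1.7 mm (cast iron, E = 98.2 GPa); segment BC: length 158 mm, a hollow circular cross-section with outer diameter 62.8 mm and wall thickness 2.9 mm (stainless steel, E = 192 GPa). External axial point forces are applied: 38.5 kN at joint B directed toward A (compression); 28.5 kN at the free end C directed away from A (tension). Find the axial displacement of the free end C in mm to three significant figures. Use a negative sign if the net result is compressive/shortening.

-0.0220 mm

Internal axial forces (sectioning from the free end, tension +): N_BC = 28.5 kN, N_AB = -10 kN.
A_AB = 424.6 mm².
A_BC = 545.7 mm².
δ_AB = -10000·271/(424.6·98200) = -0.065 mm
δ_BC = 28500·158/(545.7·192000) = 0.04298 mm
δ = Σδ_i = -0.02202 mm.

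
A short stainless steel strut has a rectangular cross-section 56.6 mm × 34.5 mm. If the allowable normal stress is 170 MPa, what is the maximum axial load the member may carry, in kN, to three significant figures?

A = 1953 mm².
P_max = σ_allow · A = 170 · 1953 = 332000 N = 332 kN.

332 kN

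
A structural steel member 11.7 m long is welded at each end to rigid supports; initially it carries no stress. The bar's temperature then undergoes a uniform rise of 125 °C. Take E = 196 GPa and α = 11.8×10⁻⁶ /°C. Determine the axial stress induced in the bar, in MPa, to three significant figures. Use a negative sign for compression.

-289 MPa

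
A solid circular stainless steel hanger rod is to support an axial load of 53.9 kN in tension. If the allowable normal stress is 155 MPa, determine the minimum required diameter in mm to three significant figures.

21.0 mm

Required area A ≥ P/σ_allow = 53900/155 = 347.7 mm².
For a solid circular section, d ≥ √(4A/π) = 21.04 mm.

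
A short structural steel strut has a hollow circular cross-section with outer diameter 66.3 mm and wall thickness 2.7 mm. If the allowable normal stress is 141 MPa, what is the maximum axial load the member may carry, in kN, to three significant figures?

A = 539.5 mm².
P_max = σ_allow · A = 141 · 539.5 = 76070 N = 76.07 kN.

76.1 kN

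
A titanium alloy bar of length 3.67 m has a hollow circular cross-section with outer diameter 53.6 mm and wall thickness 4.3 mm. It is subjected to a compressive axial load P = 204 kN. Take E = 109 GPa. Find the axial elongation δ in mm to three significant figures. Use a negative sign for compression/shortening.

-10.3 mm

A = 666 mm².
δ_mech = NL/(AE) = -204000·3670/(666·109000) = -10.31 mm.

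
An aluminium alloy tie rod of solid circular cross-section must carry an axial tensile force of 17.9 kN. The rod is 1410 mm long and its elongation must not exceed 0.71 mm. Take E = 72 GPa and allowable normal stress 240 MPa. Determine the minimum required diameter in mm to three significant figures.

Required area A ≥ P/σ_allow = 17900/240 = 74.58 mm².
For a solid circular section, d ≥ √(4A/π) = 9.745 mm.
Elongation limit: A ≥ PL/(Eδ_allow) = 17900·1410/(72000·0.71) = 493.7 mm² ⇒ d ≥ 25.07 mm.
The elongation limit governs.

25.1 mm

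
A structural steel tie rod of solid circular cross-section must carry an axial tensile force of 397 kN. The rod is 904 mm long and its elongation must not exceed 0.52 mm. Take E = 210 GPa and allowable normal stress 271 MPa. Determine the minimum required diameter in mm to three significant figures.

64.7 mm

Required area A ≥ P/σ_allow = 397000/271 = 1465 mm².
For a solid circular section, d ≥ √(4A/π) = 43.19 mm.
Elongation limit: A ≥ PL/(Eδ_allow) = 397000·904/(210000·0.52) = 3287 mm² ⇒ d ≥ 64.69 mm.
The elongation limit governs.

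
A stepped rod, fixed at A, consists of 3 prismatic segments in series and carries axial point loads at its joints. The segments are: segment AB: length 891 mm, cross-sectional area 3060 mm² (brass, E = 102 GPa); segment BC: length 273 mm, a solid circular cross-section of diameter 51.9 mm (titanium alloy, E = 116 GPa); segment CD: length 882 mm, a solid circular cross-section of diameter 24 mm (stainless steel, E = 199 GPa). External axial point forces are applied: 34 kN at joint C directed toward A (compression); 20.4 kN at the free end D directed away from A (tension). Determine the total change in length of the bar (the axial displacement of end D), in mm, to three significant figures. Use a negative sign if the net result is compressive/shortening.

Internal axial forces (sectioning from the free end, tension +): N_CD = 20.4 kN, N_BC = -13.6 kN, N_AB = -13.6 kN.
A_BC = 2116 mm².
A_CD = 452.4 mm².
δ_AB = -13600·891/(3060·102000) = -0.03882 mm
δ_BC = -13600·273/(2116·116000) = -0.01513 mm
δ_CD = 20400·882/(452.4·199000) = 0.1999 mm
δ = Σδ_i = 0.1459 mm.

0.146 mm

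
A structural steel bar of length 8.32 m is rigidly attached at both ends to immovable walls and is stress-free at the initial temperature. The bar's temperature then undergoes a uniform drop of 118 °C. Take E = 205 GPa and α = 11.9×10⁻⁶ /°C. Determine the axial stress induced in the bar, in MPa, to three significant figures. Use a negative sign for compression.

Free thermal expansion αLΔT = 11.9e-6 · 8320 · -118 = -11.68 mm.
The walls impose strain ε = −(-11.68)/8320 = 1.4042e-03; σ = Eε = 205000 · 1.4042e-03 = 287.9 MPa.

288 MPa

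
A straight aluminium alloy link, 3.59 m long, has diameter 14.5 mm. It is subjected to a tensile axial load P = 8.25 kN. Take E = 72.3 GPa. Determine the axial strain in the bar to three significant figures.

6.91e-04

A = 165.1 mm².
σ = N/A = 49.96 MPa; ε = σ/E = 49.96/72300 = 6.910e-04.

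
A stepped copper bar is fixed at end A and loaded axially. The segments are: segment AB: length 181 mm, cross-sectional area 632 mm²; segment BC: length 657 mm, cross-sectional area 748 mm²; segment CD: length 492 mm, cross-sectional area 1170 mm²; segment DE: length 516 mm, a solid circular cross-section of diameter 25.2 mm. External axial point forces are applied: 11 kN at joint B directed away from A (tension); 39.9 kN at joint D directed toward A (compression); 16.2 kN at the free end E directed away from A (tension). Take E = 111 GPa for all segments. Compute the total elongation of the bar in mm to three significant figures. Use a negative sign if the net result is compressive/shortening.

Internal axial forces (sectioning from the free end, tension +): N_DE = 16.2 kN, N_CD = -23.7 kN, N_BC = -23.7 kN, N_AB = -12.7 kN.
A_DE = 498.8 mm².
δ_AB = -12700·181/(632·111000) = -0.03277 mm
δ_BC = -23700·657/(748·111000) = -0.1875 mm
δ_CD = -23700·492/(1170·111000) = -0.08979 mm
δ_DE = 16200·516/(498.8·111000) = 0.151 mm
δ = Σδ_i = -0.1591 mm.

-0.159 mm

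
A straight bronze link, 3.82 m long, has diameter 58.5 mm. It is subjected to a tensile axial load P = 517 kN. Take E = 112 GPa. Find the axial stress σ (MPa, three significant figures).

A = 2688 mm².
σ = N/A = 517000/2688 = 192.3 MPa.

192 MPa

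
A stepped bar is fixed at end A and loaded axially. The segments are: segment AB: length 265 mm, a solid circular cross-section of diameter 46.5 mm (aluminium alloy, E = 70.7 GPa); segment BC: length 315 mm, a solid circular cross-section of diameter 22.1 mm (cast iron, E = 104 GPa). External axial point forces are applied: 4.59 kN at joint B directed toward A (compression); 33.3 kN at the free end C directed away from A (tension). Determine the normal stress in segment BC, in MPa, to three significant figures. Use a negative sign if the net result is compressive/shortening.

86.8 MPa

Internal axial forces (sectioning from the free end, tension +): N_BC = 33.3 kN, N_AB = 28.71 kN.
A_BC = 383.6 mm².
σ_BC = N_BC/A_BC = 33300/383.6 = 86.81 MPa.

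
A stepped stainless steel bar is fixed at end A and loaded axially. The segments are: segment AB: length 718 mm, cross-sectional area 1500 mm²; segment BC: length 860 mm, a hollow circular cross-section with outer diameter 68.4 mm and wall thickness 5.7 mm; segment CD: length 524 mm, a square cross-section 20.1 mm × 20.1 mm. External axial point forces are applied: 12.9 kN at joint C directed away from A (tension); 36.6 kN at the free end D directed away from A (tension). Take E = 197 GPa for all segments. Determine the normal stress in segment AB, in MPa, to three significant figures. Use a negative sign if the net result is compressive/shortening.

Internal axial forces (sectioning from the free end, tension +): N_CD = 36.6 kN, N_BC = 49.5 kN, N_AB = 49.5 kN.
σ_AB = N_AB/A_AB = 49500/1500 = 33 MPa.

33.0 MPa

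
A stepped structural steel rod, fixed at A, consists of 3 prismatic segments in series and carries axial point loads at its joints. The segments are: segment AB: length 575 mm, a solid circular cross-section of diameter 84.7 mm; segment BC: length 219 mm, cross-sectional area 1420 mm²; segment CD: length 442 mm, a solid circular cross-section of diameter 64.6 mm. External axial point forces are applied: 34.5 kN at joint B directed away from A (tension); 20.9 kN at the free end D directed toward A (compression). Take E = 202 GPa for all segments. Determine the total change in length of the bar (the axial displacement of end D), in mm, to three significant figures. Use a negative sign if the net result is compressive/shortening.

Internal axial forces (sectioning from the free end, tension +): N_CD = -20.9 kN, N_BC = -20.9 kN, N_AB = 13.6 kN.
A_AB = 5635 mm².
A_CD = 3278 mm².
δ_AB = 13600·575/(5635·202000) = 0.006871 mm
δ_BC = -20900·219/(1420·202000) = -0.01596 mm
δ_CD = -20900·442/(3278·202000) = -0.01395 mm
δ = Σδ_i = -0.02304 mm.

-0.0230 mm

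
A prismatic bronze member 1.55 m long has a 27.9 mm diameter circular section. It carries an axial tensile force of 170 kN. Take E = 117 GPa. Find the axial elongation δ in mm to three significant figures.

3.68 mm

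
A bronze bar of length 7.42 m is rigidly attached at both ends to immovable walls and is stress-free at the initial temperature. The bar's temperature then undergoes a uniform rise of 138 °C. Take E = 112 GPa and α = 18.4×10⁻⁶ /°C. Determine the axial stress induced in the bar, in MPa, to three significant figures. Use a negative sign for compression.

-284 MPa

Free thermal expansion αLΔT = 18.4e-6 · 7420 · 138 = 18.84 mm.
The walls impose strain ε = −(18.84)/7420 = -2.5392e-03; σ = Eε = 112000 · -2.5392e-03 = -284.4 MPa.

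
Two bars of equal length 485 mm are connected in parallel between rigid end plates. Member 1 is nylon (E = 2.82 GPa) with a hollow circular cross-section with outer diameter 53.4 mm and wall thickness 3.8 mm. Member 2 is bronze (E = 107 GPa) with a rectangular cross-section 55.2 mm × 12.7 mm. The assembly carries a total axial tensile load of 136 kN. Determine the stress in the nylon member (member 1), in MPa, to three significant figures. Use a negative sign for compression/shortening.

A_1 = 592.1 mm².
A_2 = 701 mm².
Equal strain + equilibrium ⇒ each member carries load in proportion to AE: A₁E₁ = 1670000 N, A₂E₂ = 75010000 N, ΣAE = 76680000 N.
σ₁ = P·E₁/ΣAE = 136000·2820/76680000 = 5.001 MPa.

5.00 MPa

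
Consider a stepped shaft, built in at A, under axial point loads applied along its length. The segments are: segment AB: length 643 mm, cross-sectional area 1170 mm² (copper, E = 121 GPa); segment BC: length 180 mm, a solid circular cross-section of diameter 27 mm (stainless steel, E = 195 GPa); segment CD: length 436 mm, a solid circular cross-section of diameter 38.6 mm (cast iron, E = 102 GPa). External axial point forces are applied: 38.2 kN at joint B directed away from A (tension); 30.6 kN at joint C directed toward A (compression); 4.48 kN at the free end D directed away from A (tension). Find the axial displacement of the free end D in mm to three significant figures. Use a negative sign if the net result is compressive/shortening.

0.0291 mm

Internal axial forces (sectioning from the free end, tension +): N_CD = 4.48 kN, N_BC = -26.12 kN, N_AB = 12.08 kN.
A_BC = 572.6 mm².
A_CD = 1170 mm².
δ_AB = 12080·643/(1170·121000) = 0.05487 mm
δ_BC = -26120·180/(572.6·195000) = -0.04211 mm
δ_CD = 4480·436/(1170·102000) = 0.01636 mm
δ = Σδ_i = 0.02912 mm.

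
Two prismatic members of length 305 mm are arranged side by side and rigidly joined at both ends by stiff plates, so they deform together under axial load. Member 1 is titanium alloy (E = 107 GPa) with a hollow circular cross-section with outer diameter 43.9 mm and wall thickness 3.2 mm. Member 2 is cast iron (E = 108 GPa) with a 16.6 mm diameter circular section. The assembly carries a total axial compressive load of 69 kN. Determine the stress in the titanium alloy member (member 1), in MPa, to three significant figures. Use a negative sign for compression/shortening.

-110 MPa

A_1 = 409.2 mm².
A_2 = 216.4 mm².
Equal strain + equilibrium ⇒ each member carries load in proportion to AE: A₁E₁ = 43780000 N, A₂E₂ = 23370000 N, ΣAE = 67150000 N.
σ₁ = P·E₁/ΣAE = -69000·107000/67150000 = -109.9 MPa.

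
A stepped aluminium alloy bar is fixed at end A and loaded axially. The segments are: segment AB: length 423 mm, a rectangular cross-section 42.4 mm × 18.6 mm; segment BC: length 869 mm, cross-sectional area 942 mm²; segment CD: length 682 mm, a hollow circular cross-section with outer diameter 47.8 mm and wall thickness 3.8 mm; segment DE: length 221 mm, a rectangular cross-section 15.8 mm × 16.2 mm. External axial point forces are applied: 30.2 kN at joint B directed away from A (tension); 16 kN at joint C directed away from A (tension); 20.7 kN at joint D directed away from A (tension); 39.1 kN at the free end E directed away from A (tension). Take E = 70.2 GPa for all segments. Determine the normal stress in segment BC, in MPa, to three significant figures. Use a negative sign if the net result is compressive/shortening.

80.5 MPa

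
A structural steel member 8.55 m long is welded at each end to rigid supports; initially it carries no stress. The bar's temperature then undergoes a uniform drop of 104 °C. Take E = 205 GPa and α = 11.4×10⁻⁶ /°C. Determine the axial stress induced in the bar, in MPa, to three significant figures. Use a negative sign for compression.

243 MPa

Free thermal expansion αLΔT = 11.4e-6 · 8550 · -104 = -10.14 mm.
The walls impose strain ε = −(-10.14)/8550 = 1.1856e-03; σ = Eε = 205000 · 1.1856e-03 = 243 MPa.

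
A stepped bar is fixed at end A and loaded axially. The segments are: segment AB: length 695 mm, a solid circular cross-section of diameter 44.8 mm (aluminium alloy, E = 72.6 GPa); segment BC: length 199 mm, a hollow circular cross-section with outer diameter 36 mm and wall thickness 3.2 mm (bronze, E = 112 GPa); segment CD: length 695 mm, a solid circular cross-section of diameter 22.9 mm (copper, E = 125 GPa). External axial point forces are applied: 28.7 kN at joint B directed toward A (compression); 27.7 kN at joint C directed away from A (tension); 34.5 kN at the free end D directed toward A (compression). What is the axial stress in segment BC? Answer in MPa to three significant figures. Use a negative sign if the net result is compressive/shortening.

-20.6 MPa

Internal axial forces (sectioning from the free end, tension +): N_CD = -34.5 kN, N_BC = -6.8 kN, N_AB = -35.5 kN.
A_BC = 329.7 mm².
σ_BC = N_BC/A_BC = -6800/329.7 = -20.62 MPa.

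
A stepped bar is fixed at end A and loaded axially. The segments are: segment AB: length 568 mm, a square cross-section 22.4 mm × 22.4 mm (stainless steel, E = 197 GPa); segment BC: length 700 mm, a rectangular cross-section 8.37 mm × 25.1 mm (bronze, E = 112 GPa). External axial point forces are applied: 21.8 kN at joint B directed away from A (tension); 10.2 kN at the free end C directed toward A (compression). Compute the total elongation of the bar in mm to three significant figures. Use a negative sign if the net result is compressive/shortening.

-0.237 mm

Internal axial forces (sectioning from the free end, tension +): N_BC = -10.2 kN, N_AB = 11.6 kN.
A_AB = 501.8 mm².
A_BC = 210.1 mm².
δ_AB = 11600·568/(501.8·197000) = 0.06666 mm
δ_BC = -10200·700/(210.1·112000) = -0.3034 mm
δ = Σδ_i = -0.2368 mm.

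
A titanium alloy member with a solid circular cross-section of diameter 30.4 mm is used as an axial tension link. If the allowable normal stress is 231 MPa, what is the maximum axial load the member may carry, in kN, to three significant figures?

168 kN

A = 725.8 mm².
P_max = σ_allow · A = 231 · 725.8 = 167700 N = 167.7 kN.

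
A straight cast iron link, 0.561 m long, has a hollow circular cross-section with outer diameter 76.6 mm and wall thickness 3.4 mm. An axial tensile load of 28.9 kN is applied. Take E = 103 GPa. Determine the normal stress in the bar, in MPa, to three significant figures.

37.0 MPa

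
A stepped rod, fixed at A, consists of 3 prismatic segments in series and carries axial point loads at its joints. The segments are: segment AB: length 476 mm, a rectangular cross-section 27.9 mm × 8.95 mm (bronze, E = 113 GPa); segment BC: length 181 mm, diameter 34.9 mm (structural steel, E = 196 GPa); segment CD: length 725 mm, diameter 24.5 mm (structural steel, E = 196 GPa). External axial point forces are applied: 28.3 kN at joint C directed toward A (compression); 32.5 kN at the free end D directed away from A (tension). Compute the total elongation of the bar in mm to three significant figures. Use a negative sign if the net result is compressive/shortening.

0.330 mm

Internal axial forces (sectioning from the free end, tension +): N_CD = 32.5 kN, N_BC = 4.2 kN, N_AB = 4.2 kN.
A_AB = 249.7 mm².
A_BC = 956.6 mm².
A_CD = 471.4 mm².
δ_AB = 4200·476/(249.7·113000) = 0.07085 mm
δ_BC = 4200·181/(956.6·196000) = 0.004054 mm
δ_CD = 32500·725/(471.4·196000) = 0.255 mm
δ = Σδ_i = 0.3299 mm.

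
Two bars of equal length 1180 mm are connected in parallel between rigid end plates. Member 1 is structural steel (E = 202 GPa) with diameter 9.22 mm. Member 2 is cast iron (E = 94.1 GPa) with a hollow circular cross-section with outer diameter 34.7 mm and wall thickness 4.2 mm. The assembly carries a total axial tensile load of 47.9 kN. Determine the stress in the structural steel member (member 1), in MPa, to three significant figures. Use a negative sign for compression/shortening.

188 MPa

A_1 = 66.77 mm².
A_2 = 402.4 mm².
Equal strain + equilibrium ⇒ each member carries load in proportion to AE: A₁E₁ = 13490000 N, A₂E₂ = 37870000 N, ΣAE = 51360000 N.
σ₁ = P·E₁/ΣAE = 47900·202000/51360000 = 188.4 MPa.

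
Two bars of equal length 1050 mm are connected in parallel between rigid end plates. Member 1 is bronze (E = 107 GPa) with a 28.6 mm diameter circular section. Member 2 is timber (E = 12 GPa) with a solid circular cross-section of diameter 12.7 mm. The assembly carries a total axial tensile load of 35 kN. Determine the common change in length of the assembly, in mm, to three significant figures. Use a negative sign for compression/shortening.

A_1 = 642.4 mm².
A_2 = 126.7 mm².
Equal strain + equilibrium ⇒ each member carries load in proportion to AE: A₁E₁ = 68740000 N, A₂E₂ = 1520000 N, ΣAE = 70260000 N.
δ = PL/ΣAE = 35000·1050/70260000 = 0.5231 mm.

0.523 mm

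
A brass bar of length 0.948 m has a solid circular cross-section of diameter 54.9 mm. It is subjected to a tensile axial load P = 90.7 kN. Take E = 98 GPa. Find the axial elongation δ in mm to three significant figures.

0.371 mm

A = 2367 mm².
δ_mech = NL/(AE) = 90700·948/(2367·98000) = 0.3706 mm.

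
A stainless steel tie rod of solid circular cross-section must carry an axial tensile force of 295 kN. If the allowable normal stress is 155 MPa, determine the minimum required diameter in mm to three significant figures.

49.2 mm

Required area A ≥ P/σ_allow = 295000/155 = 1903 mm².
For a solid circular section, d ≥ √(4A/π) = 49.23 mm.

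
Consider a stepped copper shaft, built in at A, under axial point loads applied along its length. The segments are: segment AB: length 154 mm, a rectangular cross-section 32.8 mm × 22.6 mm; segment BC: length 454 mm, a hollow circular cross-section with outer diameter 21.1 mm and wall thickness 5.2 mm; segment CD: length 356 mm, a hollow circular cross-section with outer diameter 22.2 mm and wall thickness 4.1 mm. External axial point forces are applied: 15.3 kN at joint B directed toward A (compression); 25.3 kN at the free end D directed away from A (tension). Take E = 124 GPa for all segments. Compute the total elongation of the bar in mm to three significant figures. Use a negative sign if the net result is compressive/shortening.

Internal axial forces (sectioning from the free end, tension +): N_CD = 25.3 kN, N_BC = 25.3 kN, N_AB = 10 kN.
A_AB = 741.3 mm².
A_BC = 259.7 mm².
A_CD = 233.1 mm².
δ_AB = 10000·154/(741.3·124000) = 0.01675 mm
δ_BC = 25300·454/(259.7·124000) = 0.3566 mm
δ_CD = 25300·356/(233.1·124000) = 0.3116 mm
δ = Σδ_i = 0.6849 mm.

0.685 mm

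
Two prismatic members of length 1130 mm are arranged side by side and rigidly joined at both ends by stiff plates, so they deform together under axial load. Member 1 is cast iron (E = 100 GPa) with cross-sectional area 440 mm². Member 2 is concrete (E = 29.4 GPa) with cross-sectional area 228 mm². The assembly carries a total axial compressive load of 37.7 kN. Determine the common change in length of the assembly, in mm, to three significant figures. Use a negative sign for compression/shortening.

-0.840 mm

Equal strain + equilibrium ⇒ each member carries load in proportion to AE: A₁E₁ = 44000000 N, A₂E₂ = 6703000 N, ΣAE = 50700000 N.
δ = PL/ΣAE = -37700·1130/50700000 = -0.8402 mm.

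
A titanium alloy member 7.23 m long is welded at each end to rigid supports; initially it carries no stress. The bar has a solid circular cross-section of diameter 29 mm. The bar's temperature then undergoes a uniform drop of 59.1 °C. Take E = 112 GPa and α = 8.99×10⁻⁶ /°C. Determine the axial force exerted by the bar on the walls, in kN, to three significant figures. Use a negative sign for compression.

Free thermal expansion αLΔT = 8.99e-6 · 7230 · -59.1 = -3.841 mm.
The walls impose strain ε = −(-3.841)/7230 = 5.3131e-04; σ = Eε = 112000 · 5.3131e-04 = 59.51 MPa.
Wall reaction R = σ·A = 59.51·660.5 = 39310 N = 39.31 kN.

39.3 kN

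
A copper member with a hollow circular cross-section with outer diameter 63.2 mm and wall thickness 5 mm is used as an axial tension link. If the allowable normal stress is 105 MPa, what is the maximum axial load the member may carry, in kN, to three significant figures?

96.0 kN

A = 914.2 mm².
P_max = σ_allow · A = 105 · 914.2 = 95990 N = 95.99 kN.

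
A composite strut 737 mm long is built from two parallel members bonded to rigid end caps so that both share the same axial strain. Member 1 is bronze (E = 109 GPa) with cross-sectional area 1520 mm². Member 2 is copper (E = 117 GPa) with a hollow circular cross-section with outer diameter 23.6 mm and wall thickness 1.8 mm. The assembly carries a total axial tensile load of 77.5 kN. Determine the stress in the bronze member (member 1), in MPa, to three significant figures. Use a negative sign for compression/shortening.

46.9 MPa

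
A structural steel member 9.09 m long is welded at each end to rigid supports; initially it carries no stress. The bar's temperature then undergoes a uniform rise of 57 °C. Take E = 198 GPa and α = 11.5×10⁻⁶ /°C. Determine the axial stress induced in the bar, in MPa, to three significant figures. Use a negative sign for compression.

Free thermal expansion αLΔT = 11.5e-6 · 9090 · 57 = 5.958 mm.
The walls impose strain ε = −(5.958)/9090 = -6.5550e-04; σ = Eε = 198000 · -6.5550e-04 = -129.8 MPa.

-130 MPa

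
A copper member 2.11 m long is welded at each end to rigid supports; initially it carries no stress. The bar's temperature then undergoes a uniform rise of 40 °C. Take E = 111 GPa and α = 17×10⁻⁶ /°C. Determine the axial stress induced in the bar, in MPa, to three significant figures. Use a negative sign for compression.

-75.5 MPa

Free thermal expansion αLΔT = 17e-6 · 2110 · 40 = 1.435 mm.
The walls impose strain ε = −(1.435)/2110 = -6.8000e-04; σ = Eε = 111000 · -6.8000e-04 = -75.48 MPa.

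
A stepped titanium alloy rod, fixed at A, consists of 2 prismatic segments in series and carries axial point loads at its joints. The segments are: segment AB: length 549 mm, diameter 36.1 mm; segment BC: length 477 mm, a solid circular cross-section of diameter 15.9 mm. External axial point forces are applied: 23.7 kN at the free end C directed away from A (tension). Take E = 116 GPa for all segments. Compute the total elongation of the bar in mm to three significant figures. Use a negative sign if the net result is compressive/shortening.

Internal axial forces (sectioning from the free end, tension +): N_BC = 23.7 kN, N_AB = 23.7 kN.
A_AB = 1024 mm².
A_BC = 198.6 mm².
δ_AB = 23700·549/(1024·116000) = 0.1096 mm
δ_BC = 23700·477/(198.6·116000) = 0.4908 mm
δ = Σδ_i = 0.6004 mm.

0.600 mm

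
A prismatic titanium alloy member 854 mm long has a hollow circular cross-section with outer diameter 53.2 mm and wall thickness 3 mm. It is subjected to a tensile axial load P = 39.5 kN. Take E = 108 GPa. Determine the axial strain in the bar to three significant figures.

A = 473.1 mm².
σ = N/A = 83.49 MPa; ε = σ/E = 83.49/108000 = 7.730e-04.

7.73e-04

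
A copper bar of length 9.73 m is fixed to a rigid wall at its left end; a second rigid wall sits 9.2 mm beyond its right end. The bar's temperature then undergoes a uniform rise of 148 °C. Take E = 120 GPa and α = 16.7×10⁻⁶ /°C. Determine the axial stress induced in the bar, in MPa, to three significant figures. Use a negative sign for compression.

Free thermal expansion αLΔT = 16.7e-6 · 9730 · 148 = 24.05 mm.
The walls engage after the gap closes; constrained expansion = 24.05 − 9.2 = 14.85 mm.
The walls impose strain ε = −(14.85)/9730 = -1.5261e-03; σ = Eε = 120000 · -1.5261e-03 = -183.1 MPa.

-183 MPa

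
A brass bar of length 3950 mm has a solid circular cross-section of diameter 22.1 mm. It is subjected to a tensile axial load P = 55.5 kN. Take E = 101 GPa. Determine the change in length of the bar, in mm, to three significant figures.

A = 383.6 mm².
δ_mech = NL/(AE) = 55500·3950/(383.6·101000) = 5.658 mm.

5.66 mm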